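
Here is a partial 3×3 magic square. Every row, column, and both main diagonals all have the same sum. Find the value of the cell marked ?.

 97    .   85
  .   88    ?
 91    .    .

Anti-diagonal is complete and sums to 264; that is the magic constant.
Row 1 must total 264; the given cells sum to 182, so (1,2) = 82.
Column 1 must total 264; the given cells sum to 188, so (2,1) = 76.
From column 2, 264 − (82 + 88) gives (3,2) = 94.
Using main diagonal: 97 + 88 + ? → (3,3) = 264 − 185 = 79.
Row 2 needs 264; the known cells sum to 164, so (2,3) = 100.

100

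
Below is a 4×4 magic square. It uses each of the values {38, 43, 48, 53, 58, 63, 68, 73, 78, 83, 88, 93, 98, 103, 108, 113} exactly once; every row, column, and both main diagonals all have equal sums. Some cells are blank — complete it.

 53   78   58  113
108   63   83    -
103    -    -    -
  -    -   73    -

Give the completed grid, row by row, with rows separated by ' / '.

53 78 58 113 / 108 63 83 48 / 103 68 88 43 / 38 93 73 98

The 16 entries sum to 1208, so each line sums to 1208/4 = 302.
Row 2 needs 302; the known cells sum to 254, so (2,4) = 48.
From column 1, 302 − (53 + 108 + 103) gives (4,1) = 38.
Column 3 must total 302; the given cells sum to 214, so (3,3) = 88.
Using main diagonal: 53 + 63 + 88 + ? → (4,4) = 302 − 204 = 98.
Using anti-diagonal: 113 + 83 + 38 + ? → (3,2) = 302 − 234 = 68.
Row 3 must total 302; the given cells sum to 259, so (3,4) = 43.
Row 4 must total 302; the given cells sum to 209, so (4,2) = 93.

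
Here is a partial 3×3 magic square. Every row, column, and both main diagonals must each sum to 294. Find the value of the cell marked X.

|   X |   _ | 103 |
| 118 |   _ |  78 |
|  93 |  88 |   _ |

From row 2, 294 − (118 + 78) gives (2,2) = 98.
Using row 3: 93 + 88 + ? → (3,3) = 294 − 181 = 113.
The remaining cell in column 1 is (1,1) = 294 − 211 = 83.

83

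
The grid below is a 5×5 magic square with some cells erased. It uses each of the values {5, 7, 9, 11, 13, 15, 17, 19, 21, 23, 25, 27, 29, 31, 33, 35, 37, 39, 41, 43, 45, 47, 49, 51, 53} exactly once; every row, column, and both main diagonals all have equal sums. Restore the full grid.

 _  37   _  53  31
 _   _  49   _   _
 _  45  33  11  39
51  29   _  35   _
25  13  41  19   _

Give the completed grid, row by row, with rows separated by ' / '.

The 25 entries sum to 725, so each line sums to 725/5 = 145.
From row 3, 145 − (45 + 33 + 11 + 39) gives (3,1) = 17.
Row 5 needs 145; the known cells sum to 98, so (5,5) = 47.
From column 2, 145 − (37 + 45 + 29 + 13) gives (2,2) = 21.
Column 4 needs 145; the known cells sum to 118, so (2,4) = 27.
Main diagonal must total 145; the given cells sum to 136, so (1,1) = 9.
From row 1, 145 − (9 + 37 + 53 + 31) gives (1,3) = 15.
Column 1 must total 145; the given cells sum to 102, so (2,1) = 43.
Column 3 needs 145; the known cells sum to 138, so (4,3) = 7.
The remaining cell in row 2 is (2,5) = 145 − 140 = 5.
Row 4 must total 145; the given cells sum to 122, so (4,5) = 23.

9 37 15 53 31 / 43 21 49 27 5 / 17 45 33 11 39 / 51 29 7 35 23 / 25 13 41 19 47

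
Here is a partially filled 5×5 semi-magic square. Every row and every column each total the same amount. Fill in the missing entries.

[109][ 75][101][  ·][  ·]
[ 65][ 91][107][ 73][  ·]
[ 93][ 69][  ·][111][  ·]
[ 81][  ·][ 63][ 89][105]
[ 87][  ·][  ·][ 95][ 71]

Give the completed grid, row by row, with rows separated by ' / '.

Column 1 is already complete: 109 + 65 + 93 + 81 + 87 = 435, so that is the magic constant.
Using row 2: 65 + 91 + 107 + 73 + ? → (2,5) = 435 − 336 = 99.
From row 4, 435 − (81 + 63 + 89 + 105) gives (4,2) = 97.
Using column 2: 75 + 91 + 69 + 97 + ? → (5,2) = 435 − 332 = 103.
Using column 4: 73 + 111 + 89 + 95 + ? → (1,4) = 435 − 368 = 67.
From row 1, 435 − (109 + 75 + 101 + 67) gives (1,5) = 83.
From row 5, 435 − (87 + 103 + 95 + 71) gives (5,3) = 79.
Using column 3: 101 + 107 + 63 + 79 + ? → (3,3) = 435 − 350 = 85.
From column 5, 435 − (83 + 99 + 105 + 71) gives (3,5) = 77.

109 75 101 67 83 / 65 91 107 73 99 / 93 69 85 111 77 / 81 97 63 89 105 / 87 103 79 95 71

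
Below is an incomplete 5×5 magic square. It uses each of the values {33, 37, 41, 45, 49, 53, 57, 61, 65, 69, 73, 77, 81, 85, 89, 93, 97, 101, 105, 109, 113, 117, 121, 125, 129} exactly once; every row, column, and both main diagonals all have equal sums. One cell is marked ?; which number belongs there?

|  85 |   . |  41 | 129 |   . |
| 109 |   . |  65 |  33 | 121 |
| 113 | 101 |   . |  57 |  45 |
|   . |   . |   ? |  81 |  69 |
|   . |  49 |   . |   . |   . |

The 25 entries sum to 2025, so each line sums to 2025/5 = 405.
Row 2 needs 405; the known cells sum to 328, so (2,2) = 77.
Row 3 needs 405; the known cells sum to 316, so (3,3) = 89.
Using column 4: 129 + 33 + 57 + 81 + ? → (5,4) = 405 − 300 = 105.
Main diagonal must total 405; the given cells sum to 332, so (5,5) = 73.
Column 5 must total 405; the given cells sum to 308, so (1,5) = 97.
The remaining cell in row 1 is (1,2) = 405 − 352 = 53.
Using column 2: 53 + 77 + 101 + 49 + ? → (4,2) = 405 − 280 = 125.
Anti-diagonal needs 405; the known cells sum to 344, so (5,1) = 61.
The remaining cell in row 5 is (5,3) = 405 − 288 = 117.
The remaining cell in column 1 is (4,1) = 405 − 368 = 37.
Column 3 must total 405; the given cells sum to 312, so (4,3) = 93.

93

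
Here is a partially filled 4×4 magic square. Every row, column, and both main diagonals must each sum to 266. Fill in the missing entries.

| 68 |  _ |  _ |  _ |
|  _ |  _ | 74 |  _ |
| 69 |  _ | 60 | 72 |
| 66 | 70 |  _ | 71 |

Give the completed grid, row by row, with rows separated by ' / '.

68 64 73 61 / 63 67 74 62 / 69 65 60 72 / 66 70 59 71

From row 3, 266 − (69 + 60 + 72) gives (3,2) = 65.
Row 4: 66 + 70 + 71 + ? = 266, so (4,3) = 59.
Column 1: 68 + 69 + 66 + ? = 266, so (2,1) = 63.
From column 3, 266 − (74 + 60 + 59) gives (1,3) = 73.
Main diagonal needs 266; the known cells sum to 199, so (2,2) = 67.
From anti-diagonal, 266 − (74 + 65 + 66) gives (1,4) = 61.
Row 1 must total 266; the given cells sum to 202, so (1,2) = 64.
The remaining cell in row 2 is (2,4) = 266 − 204 = 62.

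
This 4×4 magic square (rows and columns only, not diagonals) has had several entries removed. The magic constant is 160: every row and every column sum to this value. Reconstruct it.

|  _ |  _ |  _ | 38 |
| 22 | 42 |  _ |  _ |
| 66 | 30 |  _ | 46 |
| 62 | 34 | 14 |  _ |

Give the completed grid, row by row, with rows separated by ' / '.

The remaining cell in row 3 is (3,3) = 160 − 142 = 18.
Row 4: 62 + 34 + 14 + ? = 160, so (4,4) = 50.
From column 1, 160 − (22 + 66 + 62) gives (1,1) = 10.
Column 2: 42 + 30 + 34 + ? = 160, so (1,2) = 54.
From column 4, 160 − (38 + 46 + 50) gives (2,4) = 26.
Row 1 needs 160; the known cells sum to 102, so (1,3) = 58.
The remaining cell in row 2 is (2,3) = 160 − 90 = 70.

10 54 58 38 / 22 42 70 26 / 66 30 18 46 / 62 34 14 50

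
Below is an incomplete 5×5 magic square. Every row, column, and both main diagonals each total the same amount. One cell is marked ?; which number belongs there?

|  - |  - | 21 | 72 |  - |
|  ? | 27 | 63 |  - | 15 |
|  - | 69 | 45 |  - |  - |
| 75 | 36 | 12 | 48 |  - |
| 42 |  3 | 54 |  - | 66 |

Column 3 is complete and sums to 195; that is the magic constant.
Using row 4: 75 + 36 + 12 + 48 + ? → (4,5) = 195 − 171 = 24.
Row 5 needs 195; the known cells sum to 165, so (5,4) = 30.
From column 2, 195 − (27 + 69 + 36 + 3) gives (1,2) = 60.
The remaining cell in main diagonal is (1,1) = 195 − 186 = 9.
Row 1: 9 + 60 + 21 + 72 + ? = 195, so (1,5) = 33.
Column 5 needs 195; the known cells sum to 138, so (3,5) = 57.
From anti-diagonal, 195 − (33 + 45 + 36 + 42) gives (2,4) = 39.
The remaining cell in row 2 is (2,1) = 195 − 144 = 51.

51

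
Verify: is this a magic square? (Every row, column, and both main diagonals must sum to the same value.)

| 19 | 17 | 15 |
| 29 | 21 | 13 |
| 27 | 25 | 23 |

Row 1: 19 + 17 + 15 = 51.
Row 2: 29 + 21 + 13 = 63.
Row 3: 27 + 25 + 23 = 75.
Column 1: 19 + 29 + 27 = 75.
Column 2: 17 + 21 + 25 = 63.
Column 3: 15 + 13 + 23 = 51.
Main diagonal: 19 + 21 + 23 = 63.
Anti-diagonal: 15 + 21 + 27 = 63.

No — column 2 sums to 63 but column 1 sums to 75.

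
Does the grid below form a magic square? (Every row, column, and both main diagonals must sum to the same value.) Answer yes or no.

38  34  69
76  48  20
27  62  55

Row 1: 38 + 34 + 69 = 141.
Row 2: 76 + 48 + 20 = 144.
Row 3: 27 + 62 + 55 = 144.
Column 1: 38 + 76 + 27 = 141.
Column 2: 34 + 48 + 62 = 144.
Column 3: 69 + 20 + 55 = 144.
Main diagonal: 38 + 48 + 55 = 141.
Anti-diagonal: 69 + 48 + 27 = 144.

No — anti-diagonal sums to 144 but main diagonal sums to 141.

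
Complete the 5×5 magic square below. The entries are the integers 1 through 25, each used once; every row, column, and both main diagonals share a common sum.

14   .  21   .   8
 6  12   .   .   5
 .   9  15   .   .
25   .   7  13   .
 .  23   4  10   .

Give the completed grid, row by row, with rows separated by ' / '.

The entries are 1 through 25, which sum to 325, so each line sums to 325/5 = 65.
From column 3, 65 − (21 + 15 + 7 + 4) gives (2,3) = 18.
From main diagonal, 65 − (14 + 12 + 15 + 13) gives (5,5) = 11.
Row 2: 6 + 12 + 18 + 5 + ? = 65, so (2,4) = 24.
Using row 5: 23 + 4 + 10 + 11 + ? → (5,1) = 65 − 48 = 17.
Using column 1: 14 + 6 + 25 + 17 + ? → (3,1) = 65 − 62 = 3.
Anti-diagonal needs 65; the known cells sum to 64, so (4,2) = 1.
Row 4 needs 65; the known cells sum to 46, so (4,5) = 19.
From column 2, 65 − (12 + 9 + 1 + 23) gives (1,2) = 20.
Column 5 needs 65; the known cells sum to 43, so (3,5) = 22.
From row 1, 65 − (14 + 20 + 21 + 8) gives (1,4) = 2.
Row 3 needs 65; the known cells sum to 49, so (3,4) = 16.

14 20 21 2 8 / 6 12 18 24 5 / 3 9 15 16 22 / 25 1 7 13 19 / 17 23 4 10 11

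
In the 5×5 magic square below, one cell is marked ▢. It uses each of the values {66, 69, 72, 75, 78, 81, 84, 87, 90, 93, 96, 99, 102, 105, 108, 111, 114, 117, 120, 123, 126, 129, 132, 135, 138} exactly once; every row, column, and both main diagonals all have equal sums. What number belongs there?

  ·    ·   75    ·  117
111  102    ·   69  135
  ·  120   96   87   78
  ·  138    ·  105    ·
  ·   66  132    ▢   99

The 25 entries sum to 2550, so each line sums to 2550/5 = 510.
Using row 2: 111 + 102 + 69 + 135 + ? → (2,3) = 510 − 417 = 93.
Row 3: 120 + 96 + 87 + 78 + ? = 510, so (3,1) = 129.
The remaining cell in column 2 is (1,2) = 510 − 426 = 84.
Column 3 needs 510; the known cells sum to 396, so (4,3) = 114.
The remaining cell in column 5 is (4,5) = 510 − 429 = 81.
Main diagonal must total 510; the given cells sum to 402, so (1,1) = 108.
Anti-diagonal needs 510; the known cells sum to 420, so (5,1) = 90.
From row 1, 510 − (108 + 84 + 75 + 117) gives (1,4) = 126.
Row 4 must total 510; the given cells sum to 438, so (4,1) = 72.
Row 5 must total 510; the given cells sum to 387, so (5,4) = 123.

123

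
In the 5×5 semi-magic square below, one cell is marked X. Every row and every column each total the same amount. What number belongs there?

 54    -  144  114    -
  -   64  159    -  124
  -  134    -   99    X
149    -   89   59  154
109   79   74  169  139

Row 5 is complete and sums to 570; that is the magic constant.
Row 4 must total 570; the given cells sum to 451, so (4,2) = 119.
The remaining cell in column 2 is (1,2) = 570 − 396 = 174.
From column 3, 570 − (144 + 159 + 89 + 74) gives (3,3) = 104.
From column 4, 570 − (114 + 99 + 59 + 169) gives (2,4) = 129.
From row 1, 570 − (54 + 174 + 144 + 114) gives (1,5) = 84.
From row 2, 570 − (64 + 159 + 129 + 124) gives (2,1) = 94.
Column 1 must total 570; the given cells sum to 406, so (3,1) = 164.
Using column 5: 84 + 124 + 154 + 139 + ? → (3,5) = 570 − 501 = 69.

69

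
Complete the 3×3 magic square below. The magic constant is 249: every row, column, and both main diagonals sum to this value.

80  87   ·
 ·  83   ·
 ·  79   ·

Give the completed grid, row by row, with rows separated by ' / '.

Using row 1: 80 + 87 + ? → (1,3) = 249 − 167 = 82.
Main diagonal must total 249; the given cells sum to 163, so (3,3) = 86.
The remaining cell in anti-diagonal is (3,1) = 249 − 165 = 84.
Column 1 needs 249; the known cells sum to 164, so (2,1) = 85.
Column 3 needs 249; the known cells sum to 168, so (2,3) = 81.

80 87 82 / 85 83 81 / 84 79 86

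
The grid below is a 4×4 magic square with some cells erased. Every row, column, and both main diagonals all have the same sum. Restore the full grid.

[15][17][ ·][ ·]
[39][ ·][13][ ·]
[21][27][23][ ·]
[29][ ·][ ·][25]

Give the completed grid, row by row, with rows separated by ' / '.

15 17 37 35 / 39 41 13 11 / 21 27 23 33 / 29 19 31 25

Column 1 is already complete: 15 + 39 + 21 + 29 = 104, so that is the magic constant.
The remaining cell in row 3 is (3,4) = 104 − 71 = 33.
Main diagonal needs 104; the known cells sum to 63, so (2,2) = 41.
The remaining cell in anti-diagonal is (1,4) = 104 − 69 = 35.
Using row 1: 15 + 17 + 35 + ? → (1,3) = 104 − 67 = 37.
Row 2: 39 + 41 + 13 + ? = 104, so (2,4) = 11.
Column 2: 17 + 41 + 27 + ? = 104, so (4,2) = 19.
The remaining cell in column 3 is (4,3) = 104 − 73 = 31.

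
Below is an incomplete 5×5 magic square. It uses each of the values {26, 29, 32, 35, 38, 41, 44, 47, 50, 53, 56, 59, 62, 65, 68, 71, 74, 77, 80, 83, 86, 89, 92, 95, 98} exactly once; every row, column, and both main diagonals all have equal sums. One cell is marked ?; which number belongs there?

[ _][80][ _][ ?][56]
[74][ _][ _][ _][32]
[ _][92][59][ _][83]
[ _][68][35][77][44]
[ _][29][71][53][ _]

The 25 entries sum to 1550, so each line sums to 1550/5 = 310.
Using row 4: 68 + 35 + 77 + 44 + ? → (4,1) = 310 − 224 = 86.
The remaining cell in column 2 is (2,2) = 310 − 269 = 41.
Column 5: 56 + 32 + 83 + 44 + ? = 310, so (5,5) = 95.
Main diagonal must total 310; the given cells sum to 272, so (1,1) = 38.
From row 5, 310 − (29 + 71 + 53 + 95) gives (5,1) = 62.
Using column 1: 38 + 74 + 86 + 62 + ? → (3,1) = 310 − 260 = 50.
From anti-diagonal, 310 − (56 + 59 + 68 + 62) gives (2,4) = 65.
From row 2, 310 − (74 + 41 + 65 + 32) gives (2,3) = 98.
Using row 3: 50 + 92 + 59 + 83 + ? → (3,4) = 310 − 284 = 26.
Using column 3: 98 + 59 + 35 + 71 + ? → (1,3) = 310 − 263 = 47.
Column 4 needs 310; the known cells sum to 221, so (1,4) = 89.

89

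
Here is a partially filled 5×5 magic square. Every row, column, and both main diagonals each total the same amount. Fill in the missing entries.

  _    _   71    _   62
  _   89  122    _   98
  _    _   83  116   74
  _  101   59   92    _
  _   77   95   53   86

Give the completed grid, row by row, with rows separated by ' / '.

Column 3 is already complete: 71 + 122 + 83 + 59 + 95 = 430, so that is the magic constant.
Row 5 must total 430; the given cells sum to 311, so (5,1) = 119.
The remaining cell in column 5 is (4,5) = 430 − 320 = 110.
From main diagonal, 430 − (89 + 83 + 92 + 86) gives (1,1) = 80.
Anti-diagonal must total 430; the given cells sum to 365, so (2,4) = 65.
Row 2 must total 430; the given cells sum to 374, so (2,1) = 56.
Row 4: 101 + 59 + 92 + 110 + ? = 430, so (4,1) = 68.
Using column 1: 80 + 56 + 68 + 119 + ? → (3,1) = 430 − 323 = 107.
The remaining cell in column 4 is (1,4) = 430 − 326 = 104.
From row 1, 430 − (80 + 71 + 104 + 62) gives (1,2) = 113.
From row 3, 430 − (107 + 83 + 116 + 74) gives (3,2) = 50.

80 113 71 104 62 / 56 89 122 65 98 / 107 50 83 116 74 / 68 101 59 92 110 / 119 77 95 53 86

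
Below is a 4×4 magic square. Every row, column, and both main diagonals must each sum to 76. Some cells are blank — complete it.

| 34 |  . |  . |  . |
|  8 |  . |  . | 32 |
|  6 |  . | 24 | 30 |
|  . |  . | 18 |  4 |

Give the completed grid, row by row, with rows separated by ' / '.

Using row 3: 6 + 24 + 30 + ? → (3,2) = 76 − 60 = 16.
Column 1 must total 76; the given cells sum to 48, so (4,1) = 28.
Column 4: 32 + 30 + 4 + ? = 76, so (1,4) = 10.
Main diagonal must total 76; the given cells sum to 62, so (2,2) = 14.
Anti-diagonal must total 76; the given cells sum to 54, so (2,3) = 22.
From row 4, 76 − (28 + 18 + 4) gives (4,2) = 26.
Using column 2: 14 + 16 + 26 + ? → (1,2) = 76 − 56 = 20.
The remaining cell in column 3 is (1,3) = 76 − 64 = 12.

34 20 12 10 / 8 14 22 32 / 6 16 24 30 / 28 26 18 4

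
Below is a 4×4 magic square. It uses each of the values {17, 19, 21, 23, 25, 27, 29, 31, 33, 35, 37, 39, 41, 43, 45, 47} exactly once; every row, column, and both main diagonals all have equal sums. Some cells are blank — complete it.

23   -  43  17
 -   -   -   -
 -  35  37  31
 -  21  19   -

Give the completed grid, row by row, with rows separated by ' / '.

23 45 43 17 / 33 27 29 39 / 25 35 37 31 / 47 21 19 41

The 16 entries sum to 512, so each line sums to 512/4 = 128.
The remaining cell in row 1 is (1,2) = 128 − 83 = 45.
Using row 3: 35 + 37 + 31 + ? → (3,1) = 128 − 103 = 25.
Column 2 must total 128; the given cells sum to 101, so (2,2) = 27.
Using column 3: 43 + 37 + 19 + ? → (2,3) = 128 − 99 = 29.
Main diagonal needs 128; the known cells sum to 87, so (4,4) = 41.
Using anti-diagonal: 17 + 29 + 35 + ? → (4,1) = 128 − 81 = 47.
Column 1 must total 128; the given cells sum to 95, so (2,1) = 33.
From column 4, 128 − (17 + 31 + 41) gives (2,4) = 39.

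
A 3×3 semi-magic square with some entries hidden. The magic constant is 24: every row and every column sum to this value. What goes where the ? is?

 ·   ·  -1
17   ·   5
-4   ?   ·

Row 2 must total 24; the given cells sum to 22, so (2,2) = 2.
Using column 1: 17 + (-4) + ? → (1,1) = 24 − 13 = 11.
The remaining cell in column 3 is (3,3) = 24 − 4 = 20.
Row 1: 11 + (-1) + ? = 24, so (1,2) = 14.
The remaining cell in row 3 is (3,2) = 24 − 16 = 8.

8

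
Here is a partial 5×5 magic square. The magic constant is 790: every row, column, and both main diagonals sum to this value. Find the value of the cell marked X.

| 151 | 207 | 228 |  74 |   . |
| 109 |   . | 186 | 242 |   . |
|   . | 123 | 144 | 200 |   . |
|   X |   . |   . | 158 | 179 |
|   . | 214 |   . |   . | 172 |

The remaining cell in row 1 is (1,5) = 790 − 660 = 130.
From column 4, 790 − (74 + 242 + 200 + 158) gives (5,4) = 116.
From main diagonal, 790 − (151 + 144 + 158 + 172) gives (2,2) = 165.
Row 2: 109 + 165 + 186 + 242 + ? = 790, so (2,5) = 88.
Column 2 must total 790; the given cells sum to 709, so (4,2) = 81.
Column 5: 130 + 88 + 179 + 172 + ? = 790, so (3,5) = 221.
Anti-diagonal needs 790; the known cells sum to 597, so (5,1) = 193.
The remaining cell in row 3 is (3,1) = 790 − 688 = 102.
Row 5 must total 790; the given cells sum to 695, so (5,3) = 95.
From column 1, 790 − (151 + 109 + 102 + 193) gives (4,1) = 235.

235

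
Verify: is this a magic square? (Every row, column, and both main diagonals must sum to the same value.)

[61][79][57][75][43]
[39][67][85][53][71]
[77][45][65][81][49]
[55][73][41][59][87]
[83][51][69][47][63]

Row 1: 61 + 79 + 57 + 75 + 43 = 315.
Row 2: 39 + 67 + 85 + 53 + 71 = 315.
Row 3: 77 + 45 + 65 + 81 + 49 = 317.
Row 4: 55 + 73 + 41 + 59 + 87 = 315.
Row 5: 83 + 51 + 69 + 47 + 63 = 313.
Column 1: 61 + 39 + 77 + 55 + 83 = 315.
Column 2: 79 + 67 + 45 + 73 + 51 = 315.
Column 3: 57 + 85 + 65 + 41 + 69 = 317.
Column 4: 75 + 53 + 81 + 59 + 47 = 315.
Column 5: 43 + 71 + 49 + 87 + 63 = 313.
Main diagonal: 61 + 67 + 65 + 59 + 63 = 315.
Anti-diagonal: 43 + 53 + 65 + 73 + 83 = 317.

No — row 4 sums to 315 but row 5 sums to 313.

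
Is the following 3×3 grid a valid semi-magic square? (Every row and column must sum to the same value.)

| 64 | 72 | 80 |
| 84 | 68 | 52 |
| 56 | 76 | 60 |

No — column 2 sums to 216 but column 3 sums to 192.

Row 1: 64 + 72 + 80 = 216.
Row 2: 84 + 68 + 52 = 204.
Row 3: 56 + 76 + 60 = 192.
Column 1: 64 + 84 + 56 = 204.
Column 2: 72 + 68 + 76 = 216.
Column 3: 80 + 52 + 60 = 192.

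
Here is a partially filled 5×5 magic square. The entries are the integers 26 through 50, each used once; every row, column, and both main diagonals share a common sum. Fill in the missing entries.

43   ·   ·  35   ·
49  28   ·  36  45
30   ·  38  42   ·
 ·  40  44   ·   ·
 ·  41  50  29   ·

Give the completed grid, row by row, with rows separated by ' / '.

43 47 26 35 39 / 49 28 32 36 45 / 30 34 38 42 46 / 31 40 44 48 27 / 37 41 50 29 33

The entries are 26 through 50, which sum to 950, so each line sums to 950/5 = 190.
Row 2: 49 + 28 + 36 + 45 + ? = 190, so (2,3) = 32.
Column 3 needs 190; the known cells sum to 164, so (1,3) = 26.
Using column 4: 35 + 36 + 42 + 29 + ? → (4,4) = 190 − 142 = 48.
From main diagonal, 190 − (43 + 28 + 38 + 48) gives (5,5) = 33.
Row 5: 41 + 50 + 29 + 33 + ? = 190, so (5,1) = 37.
The remaining cell in column 1 is (4,1) = 190 − 159 = 31.
Anti-diagonal: 36 + 38 + 40 + 37 + ? = 190, so (1,5) = 39.
From row 1, 190 − (43 + 26 + 35 + 39) gives (1,2) = 47.
Row 4 must total 190; the given cells sum to 163, so (4,5) = 27.
The remaining cell in column 2 is (3,2) = 190 − 156 = 34.
Using column 5: 39 + 45 + 27 + 33 + ? → (3,5) = 190 − 144 = 46.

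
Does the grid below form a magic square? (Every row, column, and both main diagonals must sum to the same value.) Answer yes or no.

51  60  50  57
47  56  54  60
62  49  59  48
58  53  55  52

Row 1: 51 + 60 + 50 + 57 = 218.
Row 2: 47 + 56 + 54 + 60 = 217.
Row 3: 62 + 49 + 59 + 48 = 218.
Row 4: 58 + 53 + 55 + 52 = 218.
Column 1: 51 + 47 + 62 + 58 = 218.
Column 2: 60 + 56 + 49 + 53 = 218.
Column 3: 50 + 54 + 59 + 55 = 218.
Column 4: 57 + 60 + 48 + 52 = 217.
Main diagonal: 51 + 56 + 59 + 52 = 218.
Anti-diagonal: 57 + 54 + 49 + 58 = 218.

No — row 3 sums to 218 but row 2 sums to 217.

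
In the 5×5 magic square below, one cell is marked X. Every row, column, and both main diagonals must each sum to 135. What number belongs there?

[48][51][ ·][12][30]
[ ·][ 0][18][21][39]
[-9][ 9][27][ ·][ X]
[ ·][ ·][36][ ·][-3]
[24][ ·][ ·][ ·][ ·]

63

From row 1, 135 − (48 + 51 + 12 + 30) gives (1,3) = -6.
Row 2: 0 + 18 + 21 + 39 + ? = 135, so (2,1) = 57.
The remaining cell in column 1 is (4,1) = 135 − 120 = 15.
From column 3, 135 − (-6 + 18 + 27 + 36) gives (5,3) = 60.
From anti-diagonal, 135 − (30 + 21 + 27 + 24) gives (4,2) = 33.
Row 4 must total 135; the given cells sum to 81, so (4,4) = 54.
From column 2, 135 − (51 + 0 + 9 + 33) gives (5,2) = 42.
Main diagonal needs 135; the known cells sum to 129, so (5,5) = 6.
Row 5 needs 135; the known cells sum to 132, so (5,4) = 3.
From column 4, 135 − (12 + 21 + 54 + 3) gives (3,4) = 45.
Using column 5: 30 + 39 + (-3) + 6 + ? → (3,5) = 135 − 72 = 63.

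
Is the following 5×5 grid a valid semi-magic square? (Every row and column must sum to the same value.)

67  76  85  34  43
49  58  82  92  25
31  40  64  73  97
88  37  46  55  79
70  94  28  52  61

No — column 4 sums to 306 but column 2 sums to 305.

Row 1: 67 + 76 + 85 + 34 + 43 = 305.
Row 2: 49 + 58 + 82 + 92 + 25 = 306.
Row 3: 31 + 40 + 64 + 73 + 97 = 305.
Row 4: 88 + 37 + 46 + 55 + 79 = 305.
Row 5: 70 + 94 + 28 + 52 + 61 = 305.
Column 1: 67 + 49 + 31 + 88 + 70 = 305.
Column 2: 76 + 58 + 40 + 37 + 94 = 305.
Column 3: 85 + 82 + 64 + 46 + 28 = 305.
Column 4: 34 + 92 + 73 + 55 + 52 = 306.
Column 5: 43 + 25 + 97 + 79 + 61 = 305.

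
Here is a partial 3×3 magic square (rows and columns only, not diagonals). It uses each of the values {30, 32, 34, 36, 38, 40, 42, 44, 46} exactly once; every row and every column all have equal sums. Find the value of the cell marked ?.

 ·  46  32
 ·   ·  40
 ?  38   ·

The 9 entries sum to 342, so each line sums to 342/3 = 114.
Using row 1: 46 + 32 + ? → (1,1) = 114 − 78 = 36.
Using column 2: 46 + 38 + ? → (2,2) = 114 − 84 = 30.
Column 3 must total 114; the given cells sum to 72, so (3,3) = 42.
From row 2, 114 − (30 + 40) gives (2,1) = 44.
Row 3 must total 114; the given cells sum to 80, so (3,1) = 34.

34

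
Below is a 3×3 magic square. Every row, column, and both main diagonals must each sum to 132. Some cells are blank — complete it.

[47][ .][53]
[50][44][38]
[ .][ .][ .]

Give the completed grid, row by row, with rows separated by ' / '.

47 32 53 / 50 44 38 / 35 56 41

Row 1 needs 132; the known cells sum to 100, so (1,2) = 32.
From column 1, 132 − (47 + 50) gives (3,1) = 35.
The remaining cell in column 2 is (3,2) = 132 − 76 = 56.
The remaining cell in column 3 is (3,3) = 132 − 91 = 41.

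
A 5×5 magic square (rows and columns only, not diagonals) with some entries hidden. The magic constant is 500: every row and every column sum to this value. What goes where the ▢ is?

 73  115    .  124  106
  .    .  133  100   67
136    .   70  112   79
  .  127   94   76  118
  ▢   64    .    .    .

Row 1: 73 + 115 + 124 + 106 + ? = 500, so (1,3) = 82.
Using row 3: 136 + 70 + 112 + 79 + ? → (3,2) = 500 − 397 = 103.
The remaining cell in row 4 is (4,1) = 500 − 415 = 85.
From column 2, 500 − (115 + 103 + 127 + 64) gives (2,2) = 91.
Using column 3: 82 + 133 + 70 + 94 + ? → (5,3) = 500 − 379 = 121.
Column 4: 124 + 100 + 112 + 76 + ? = 500, so (5,4) = 88.
Column 5 must total 500; the given cells sum to 370, so (5,5) = 130.
The remaining cell in row 2 is (2,1) = 500 − 391 = 109.
Row 5 must total 500; the given cells sum to 403, so (5,1) = 97.

97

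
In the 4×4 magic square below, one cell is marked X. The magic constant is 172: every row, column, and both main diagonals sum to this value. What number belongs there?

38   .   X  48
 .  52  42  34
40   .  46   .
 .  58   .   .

56

Row 2: 52 + 42 + 34 + ? = 172, so (2,1) = 44.
From column 1, 172 − (38 + 44 + 40) gives (4,1) = 50.
The remaining cell in main diagonal is (4,4) = 172 − 136 = 36.
From anti-diagonal, 172 − (48 + 42 + 50) gives (3,2) = 32.
From row 3, 172 − (40 + 32 + 46) gives (3,4) = 54.
Row 4 needs 172; the known cells sum to 144, so (4,3) = 28.
From column 2, 172 − (52 + 32 + 58) gives (1,2) = 30.
Using column 3: 42 + 46 + 28 + ? → (1,3) = 172 − 116 = 56.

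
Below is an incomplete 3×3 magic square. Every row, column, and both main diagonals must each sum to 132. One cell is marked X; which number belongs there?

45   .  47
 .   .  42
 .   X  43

Row 1 needs 132; the known cells sum to 92, so (1,2) = 40.
Using main diagonal: 45 + 43 + ? → (2,2) = 132 − 88 = 44.
Using anti-diagonal: 47 + 44 + ? → (3,1) = 132 − 91 = 41.
From row 2, 132 − (44 + 42) gives (2,1) = 46.
Row 3: 41 + 43 + ? = 132, so (3,2) = 48.

48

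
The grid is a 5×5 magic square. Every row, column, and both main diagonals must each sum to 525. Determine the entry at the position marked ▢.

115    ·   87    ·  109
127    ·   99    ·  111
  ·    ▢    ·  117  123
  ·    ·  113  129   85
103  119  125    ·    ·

95

The remaining cell in column 3 is (3,3) = 525 − 424 = 101.
Using column 5: 109 + 111 + 123 + 85 + ? → (5,5) = 525 − 428 = 97.
Main diagonal must total 525; the given cells sum to 442, so (2,2) = 83.
The remaining cell in row 2 is (2,4) = 525 − 420 = 105.
Row 5 must total 525; the given cells sum to 444, so (5,4) = 81.
Column 4 needs 525; the known cells sum to 432, so (1,4) = 93.
Anti-diagonal must total 525; the given cells sum to 418, so (4,2) = 107.
The remaining cell in row 1 is (1,2) = 525 − 404 = 121.
Row 4 needs 525; the known cells sum to 434, so (4,1) = 91.
Column 1 must total 525; the given cells sum to 436, so (3,1) = 89.
Using column 2: 121 + 83 + 107 + 119 + ? → (3,2) = 525 − 430 = 95.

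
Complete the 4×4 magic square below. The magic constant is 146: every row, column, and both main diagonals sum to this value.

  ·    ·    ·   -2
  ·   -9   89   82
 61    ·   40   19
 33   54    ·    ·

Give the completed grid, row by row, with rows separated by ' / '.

68 75 5 -2 / -16 -9 89 82 / 61 26 40 19 / 33 54 12 47

Row 2 needs 146; the known cells sum to 162, so (2,1) = -16.
Row 3: 61 + 40 + 19 + ? = 146, so (3,2) = 26.
From column 1, 146 − (-16 + 61 + 33) gives (1,1) = 68.
Column 2 needs 146; the known cells sum to 71, so (1,2) = 75.
Using column 4: -2 + 82 + 19 + ? → (4,4) = 146 − 99 = 47.
Row 1: 68 + 75 + (-2) + ? = 146, so (1,3) = 5.
From row 4, 146 − (33 + 54 + 47) gives (4,3) = 12.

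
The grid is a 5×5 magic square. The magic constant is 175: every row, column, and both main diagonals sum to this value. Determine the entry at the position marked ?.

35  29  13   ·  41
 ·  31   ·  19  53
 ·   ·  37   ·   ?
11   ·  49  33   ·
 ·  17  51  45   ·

From row 1, 175 − (35 + 29 + 13 + 41) gives (1,4) = 57.
From column 3, 175 − (13 + 37 + 49 + 51) gives (2,3) = 25.
From column 4, 175 − (57 + 19 + 33 + 45) gives (3,4) = 21.
Main diagonal needs 175; the known cells sum to 136, so (5,5) = 39.
The remaining cell in row 2 is (2,1) = 175 − 128 = 47.
Row 5 needs 175; the known cells sum to 152, so (5,1) = 23.
Column 1 must total 175; the given cells sum to 116, so (3,1) = 59.
Anti-diagonal: 41 + 19 + 37 + 23 + ? = 175, so (4,2) = 55.
Using row 4: 11 + 55 + 49 + 33 + ? → (4,5) = 175 − 148 = 27.
The remaining cell in column 2 is (3,2) = 175 − 132 = 43.
Column 5 must total 175; the given cells sum to 160, so (3,5) = 15.

15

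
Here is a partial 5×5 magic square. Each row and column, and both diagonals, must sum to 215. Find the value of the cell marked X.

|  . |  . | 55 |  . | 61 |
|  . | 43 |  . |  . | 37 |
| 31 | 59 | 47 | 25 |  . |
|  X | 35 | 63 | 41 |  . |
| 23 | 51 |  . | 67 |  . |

The remaining cell in row 3 is (3,5) = 215 − 162 = 53.
Column 2 needs 215; the known cells sum to 188, so (1,2) = 27.
Anti-diagonal: 61 + 47 + 35 + 23 + ? = 215, so (2,4) = 49.
Column 4 needs 215; the known cells sum to 182, so (1,4) = 33.
Row 1: 27 + 55 + 33 + 61 + ? = 215, so (1,1) = 39.
Main diagonal: 39 + 43 + 47 + 41 + ? = 215, so (5,5) = 45.
Row 5: 23 + 51 + 67 + 45 + ? = 215, so (5,3) = 29.
Using column 3: 55 + 47 + 63 + 29 + ? → (2,3) = 215 − 194 = 21.
Column 5 needs 215; the known cells sum to 196, so (4,5) = 19.
Row 2: 43 + 21 + 49 + 37 + ? = 215, so (2,1) = 65.
From row 4, 215 − (35 + 63 + 41 + 19) gives (4,1) = 57.

57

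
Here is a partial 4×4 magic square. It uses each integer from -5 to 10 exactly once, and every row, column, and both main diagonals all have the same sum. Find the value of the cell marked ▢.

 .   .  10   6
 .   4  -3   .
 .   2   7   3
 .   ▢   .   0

The entries are -5 through 10, which sum to 40, so each line sums to 40/4 = 10.
The remaining cell in row 3 is (3,1) = 10 − 12 = -2.
The remaining cell in column 3 is (4,3) = 10 − 14 = -4.
The remaining cell in column 4 is (2,4) = 10 − 9 = 1.
Using main diagonal: 4 + 7 + 0 + ? → (1,1) = 10 − 11 = -1.
From anti-diagonal, 10 − (6 + (-3) + 2) gives (4,1) = 5.
Row 1 must total 10; the given cells sum to 15, so (1,2) = -5.
The remaining cell in row 2 is (2,1) = 10 − 2 = 8.
Row 4 needs 10; the known cells sum to 1, so (4,2) = 9.

9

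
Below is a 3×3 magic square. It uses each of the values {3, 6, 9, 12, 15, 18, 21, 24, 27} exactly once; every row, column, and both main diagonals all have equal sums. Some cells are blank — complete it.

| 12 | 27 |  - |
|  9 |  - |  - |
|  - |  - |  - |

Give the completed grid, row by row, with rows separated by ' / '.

12 27 6 / 9 15 21 / 24 3 18

The 9 entries sum to 135, so each line sums to 135/3 = 45.
Using row 1: 12 + 27 + ? → (1,3) = 45 − 39 = 6.
The remaining cell in column 1 is (3,1) = 45 − 21 = 24.
Anti-diagonal must total 45; the given cells sum to 30, so (2,2) = 15.
The remaining cell in row 2 is (2,3) = 45 − 24 = 21.
From column 2, 45 − (27 + 15) gives (3,2) = 3.
From column 3, 45 − (6 + 21) gives (3,3) = 18.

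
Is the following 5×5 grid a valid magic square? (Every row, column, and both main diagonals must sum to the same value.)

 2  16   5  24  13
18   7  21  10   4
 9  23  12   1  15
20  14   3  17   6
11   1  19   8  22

Row 1: 2 + 16 + 5 + 24 + 13 = 60.
Row 2: 18 + 7 + 21 + 10 + 4 = 60.
Row 3: 9 + 23 + 12 + 1 + 15 = 60.
Row 4: 20 + 14 + 3 + 17 + 6 = 60.
Row 5: 11 + 1 + 19 + 8 + 22 = 61.
Column 1: 2 + 18 + 9 + 20 + 11 = 60.
Column 2: 16 + 7 + 23 + 14 + 1 = 61.
Column 3: 5 + 21 + 12 + 3 + 19 = 60.
Column 4: 24 + 10 + 1 + 17 + 8 = 60.
Column 5: 13 + 4 + 15 + 6 + 22 = 60.
Main diagonal: 2 + 7 + 12 + 17 + 22 = 60.
Anti-diagonal: 13 + 10 + 12 + 14 + 11 = 60.

No — column 2 sums to 61 but row 3 sums to 60.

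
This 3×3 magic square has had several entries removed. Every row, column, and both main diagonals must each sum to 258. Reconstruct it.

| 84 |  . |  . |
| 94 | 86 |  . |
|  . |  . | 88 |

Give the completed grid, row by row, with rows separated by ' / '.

84 82 92 / 94 86 78 / 80 90 88

From row 2, 258 − (94 + 86) gives (2,3) = 78.
The remaining cell in column 1 is (3,1) = 258 − 178 = 80.
The remaining cell in column 3 is (1,3) = 258 − 166 = 92.
The remaining cell in row 1 is (1,2) = 258 − 176 = 82.
Row 3: 80 + 88 + ? = 258, so (3,2) = 90.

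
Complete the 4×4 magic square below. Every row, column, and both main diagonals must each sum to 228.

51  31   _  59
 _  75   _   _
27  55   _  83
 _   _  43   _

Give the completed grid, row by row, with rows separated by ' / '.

Row 1: 51 + 31 + 59 + ? = 228, so (1,3) = 87.
Row 3 must total 228; the given cells sum to 165, so (3,3) = 63.
From column 2, 228 − (31 + 75 + 55) gives (4,2) = 67.
Column 3: 87 + 63 + 43 + ? = 228, so (2,3) = 35.
Using main diagonal: 51 + 75 + 63 + ? → (4,4) = 228 − 189 = 39.
From anti-diagonal, 228 − (59 + 35 + 55) gives (4,1) = 79.
Column 1: 51 + 27 + 79 + ? = 228, so (2,1) = 71.
Column 4 must total 228; the given cells sum to 181, so (2,4) = 47.

51 31 87 59 / 71 75 35 47 / 27 55 63 83 / 79 67 43 39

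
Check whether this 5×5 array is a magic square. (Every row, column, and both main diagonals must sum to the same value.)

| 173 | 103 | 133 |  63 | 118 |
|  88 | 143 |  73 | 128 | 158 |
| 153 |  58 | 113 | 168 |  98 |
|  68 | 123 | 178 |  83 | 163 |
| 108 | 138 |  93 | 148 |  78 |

No — row 4 sums to 615 but column 1 sums to 590.

Row 1: 173 + 103 + 133 + 63 + 118 = 590.
Row 2: 88 + 143 + 73 + 128 + 158 = 590.
Row 3: 153 + 58 + 113 + 168 + 98 = 590.
Row 4: 68 + 123 + 178 + 83 + 163 = 615.
Row 5: 108 + 138 + 93 + 148 + 78 = 565.
Column 1: 173 + 88 + 153 + 68 + 108 = 590.
Column 2: 103 + 143 + 58 + 123 + 138 = 565.
Column 3: 133 + 73 + 113 + 178 + 93 = 590.
Column 4: 63 + 128 + 168 + 83 + 148 = 590.
Column 5: 118 + 158 + 98 + 163 + 78 = 615.
Main diagonal: 173 + 143 + 113 + 83 + 78 = 590.
Anti-diagonal: 118 + 128 + 113 + 123 + 108 = 590.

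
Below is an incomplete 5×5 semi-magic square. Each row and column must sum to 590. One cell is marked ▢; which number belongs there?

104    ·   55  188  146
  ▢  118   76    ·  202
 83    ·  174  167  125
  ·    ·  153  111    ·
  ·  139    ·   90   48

160

Row 1 needs 590; the known cells sum to 493, so (1,2) = 97.
The remaining cell in row 3 is (3,2) = 590 − 549 = 41.
From column 2, 590 − (97 + 118 + 41 + 139) gives (4,2) = 195.
Using column 3: 55 + 76 + 174 + 153 + ? → (5,3) = 590 − 458 = 132.
Column 4: 188 + 167 + 111 + 90 + ? = 590, so (2,4) = 34.
From column 5, 590 − (146 + 202 + 125 + 48) gives (4,5) = 69.
Row 2: 118 + 76 + 34 + 202 + ? = 590, so (2,1) = 160.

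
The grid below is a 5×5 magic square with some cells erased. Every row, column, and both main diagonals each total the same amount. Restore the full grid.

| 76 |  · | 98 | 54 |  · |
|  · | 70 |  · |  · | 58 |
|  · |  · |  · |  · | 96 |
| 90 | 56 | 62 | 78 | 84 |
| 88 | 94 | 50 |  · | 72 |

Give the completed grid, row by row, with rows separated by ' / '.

Row 4 is already complete: 90 + 56 + 62 + 78 + 84 = 370, so that is the magic constant.
From row 5, 370 − (88 + 94 + 50 + 72) gives (5,4) = 66.
Column 5 needs 370; the known cells sum to 310, so (1,5) = 60.
Using main diagonal: 76 + 70 + 78 + 72 + ? → (3,3) = 370 − 296 = 74.
Anti-diagonal needs 370; the known cells sum to 278, so (2,4) = 92.
Row 1 needs 370; the known cells sum to 288, so (1,2) = 82.
From column 2, 370 − (82 + 70 + 56 + 94) gives (3,2) = 68.
Column 3 must total 370; the given cells sum to 284, so (2,3) = 86.
Column 4 must total 370; the given cells sum to 290, so (3,4) = 80.
The remaining cell in row 2 is (2,1) = 370 − 306 = 64.
Using row 3: 68 + 74 + 80 + 96 + ? → (3,1) = 370 − 318 = 52.

76 82 98 54 60 / 64 70 86 92 58 / 52 68 74 80 96 / 90 56 62 78 84 / 88 94 50 66 72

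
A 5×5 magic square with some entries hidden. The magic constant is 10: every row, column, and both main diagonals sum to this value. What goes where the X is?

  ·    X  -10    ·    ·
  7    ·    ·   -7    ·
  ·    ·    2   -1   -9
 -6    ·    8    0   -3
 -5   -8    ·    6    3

-2

Row 4: -6 + 8 + 0 + (-3) + ? = 10, so (4,2) = 11.
Row 5 needs 10; the known cells sum to -4, so (5,3) = 14.
Column 3 needs 10; the known cells sum to 14, so (2,3) = -4.
Column 4: -7 + (-1) + 0 + 6 + ? = 10, so (1,4) = 12.
From anti-diagonal, 10 − (-7 + 2 + 11 + (-5)) gives (1,5) = 9.
Column 5: 9 + (-9) + (-3) + 3 + ? = 10, so (2,5) = 10.
From row 2, 10 − (7 + (-4) + (-7) + 10) gives (2,2) = 4.
The remaining cell in main diagonal is (1,1) = 10 − 9 = 1.
Row 1 must total 10; the given cells sum to 12, so (1,2) = -2.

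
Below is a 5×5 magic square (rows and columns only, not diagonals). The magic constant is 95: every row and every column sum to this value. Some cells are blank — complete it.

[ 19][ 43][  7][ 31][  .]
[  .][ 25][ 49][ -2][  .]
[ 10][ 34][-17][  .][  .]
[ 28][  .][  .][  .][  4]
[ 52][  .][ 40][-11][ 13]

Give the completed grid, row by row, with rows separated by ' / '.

19 43 7 31 -5 / -14 25 49 -2 37 / 10 34 -17 22 46 / 28 -8 16 55 4 / 52 1 40 -11 13

The remaining cell in row 1 is (1,5) = 95 − 100 = -5.
Using row 5: 52 + 40 + (-11) + 13 + ? → (5,2) = 95 − 94 = 1.
Column 1 needs 95; the known cells sum to 109, so (2,1) = -14.
Column 2 must total 95; the given cells sum to 103, so (4,2) = -8.
Column 3 needs 95; the known cells sum to 79, so (4,3) = 16.
Row 2 must total 95; the given cells sum to 58, so (2,5) = 37.
Row 4: 28 + (-8) + 16 + 4 + ? = 95, so (4,4) = 55.
Column 4 must total 95; the given cells sum to 73, so (3,4) = 22.
Column 5 must total 95; the given cells sum to 49, so (3,5) = 46.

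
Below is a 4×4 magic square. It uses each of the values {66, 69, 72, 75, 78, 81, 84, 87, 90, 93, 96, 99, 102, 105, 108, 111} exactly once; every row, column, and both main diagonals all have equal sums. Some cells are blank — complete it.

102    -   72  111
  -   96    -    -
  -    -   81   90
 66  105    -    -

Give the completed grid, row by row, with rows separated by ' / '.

The 16 entries sum to 1416, so each line sums to 1416/4 = 354.
Row 1 needs 354; the known cells sum to 285, so (1,2) = 69.
Column 2: 69 + 96 + 105 + ? = 354, so (3,2) = 84.
The remaining cell in main diagonal is (4,4) = 354 − 279 = 75.
Anti-diagonal needs 354; the known cells sum to 261, so (2,3) = 93.
Row 3 must total 354; the given cells sum to 255, so (3,1) = 99.
Row 4 needs 354; the known cells sum to 246, so (4,3) = 108.
Using column 1: 102 + 99 + 66 + ? → (2,1) = 354 − 267 = 87.
Column 4: 111 + 90 + 75 + ? = 354, so (2,4) = 78.

102 69 72 111 / 87 96 93 78 / 99 84 81 90 / 66 105 108 75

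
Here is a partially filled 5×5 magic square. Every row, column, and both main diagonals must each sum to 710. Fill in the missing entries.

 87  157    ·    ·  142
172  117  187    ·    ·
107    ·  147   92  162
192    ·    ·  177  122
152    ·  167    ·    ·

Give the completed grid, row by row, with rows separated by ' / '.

Using row 3: 107 + 147 + 92 + 162 + ? → (3,2) = 710 − 508 = 202.
From main diagonal, 710 − (87 + 117 + 147 + 177) gives (5,5) = 182.
Column 5: 142 + 162 + 122 + 182 + ? = 710, so (2,5) = 102.
Using row 2: 172 + 117 + 187 + 102 + ? → (2,4) = 710 − 578 = 132.
The remaining cell in anti-diagonal is (4,2) = 710 − 573 = 137.
Row 4: 192 + 137 + 177 + 122 + ? = 710, so (4,3) = 82.
Column 2 needs 710; the known cells sum to 613, so (5,2) = 97.
Column 3 must total 710; the given cells sum to 583, so (1,3) = 127.
Row 1 needs 710; the known cells sum to 513, so (1,4) = 197.
Row 5 must total 710; the given cells sum to 598, so (5,4) = 112.

87 157 127 197 142 / 172 117 187 132 102 / 107 202 147 92 162 / 192 137 82 177 122 / 152 97 167 112 182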